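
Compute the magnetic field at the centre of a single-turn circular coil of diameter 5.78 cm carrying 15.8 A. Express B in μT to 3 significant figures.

At the centre of a circular loop the Biot–Savart law gives B = μ₀I/(2R) (so R = 0.0289 m).
B = (4π×10⁻⁷ × 15.8) / (2 × 0.0289) = 3.44×10⁻⁴ T.

B ≈ 344 μT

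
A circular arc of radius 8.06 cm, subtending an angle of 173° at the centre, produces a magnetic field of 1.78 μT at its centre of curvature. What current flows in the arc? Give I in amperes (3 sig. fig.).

For a circular arc, B = μ₀Iφ/(4πR) with φ in radians; here φ = 3.019 rad.
So I = 4πRB/(μ₀φ) = 4π × 0.0806 × 1.78×10⁻⁶ / (4π×10⁻⁷ × 3.019) = 0.475 A.

I ≈ 0.475 A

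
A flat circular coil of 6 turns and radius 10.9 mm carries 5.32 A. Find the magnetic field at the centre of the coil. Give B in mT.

For an N-turn flat coil, B = Nμ₀I/(2R) with R = 0.0109 m.
B = 6 × 3.07×10⁻⁴ T = 1.84×10⁻³ T.

B ≈ 1.84 mT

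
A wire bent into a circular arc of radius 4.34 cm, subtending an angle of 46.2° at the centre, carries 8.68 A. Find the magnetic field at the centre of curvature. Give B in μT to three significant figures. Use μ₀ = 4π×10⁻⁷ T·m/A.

The Biot–Savart field of a circular arc at its centre is B = μ₀Iφ/(4πR), with φ = 0.8063 rad.
B = (4π×10⁻⁷ × 8.68 × 0.8063) / (4π × 0.0434) = 1.61×10⁻⁵ T.

B ≈ 16.1 μT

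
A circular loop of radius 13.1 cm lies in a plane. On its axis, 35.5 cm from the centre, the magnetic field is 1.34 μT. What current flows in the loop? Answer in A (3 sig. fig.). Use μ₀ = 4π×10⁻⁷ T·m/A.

I ≈ 6.73 A

On the axis of a loop, B = μ₀IR²/[2(R²+z²)^(3/2)], so I = 2B(R²+z²)^(3/2)/(μ₀R²).
R² + z² = 0.01716 + 0.126 = 0.1432 m²; raised to 3/2 gives 5.42×10⁻² m³.
I = 2 × 1.34×10⁻⁶ × 5.42×10⁻² / (1.26×10⁻⁶ × 0.01716) = 6.73 A.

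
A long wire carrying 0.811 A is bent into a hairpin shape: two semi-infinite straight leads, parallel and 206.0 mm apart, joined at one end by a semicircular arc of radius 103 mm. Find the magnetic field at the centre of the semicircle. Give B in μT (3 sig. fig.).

B ≈ 4.05 μT

The semicircular arc contributes B_arc = μ₀I·π/(4πR) = μ₀I/(4R) = 2.47×10⁻⁶ T.
Each semi-infinite lead is at perpendicular distance R = 0.103 m from the centre, with the perpendicular foot at its near end, so it contributes μ₀I/(4πR); both point the same way, together 1.57×10⁻⁶ T.
Arc and leads all point the same direction: B = 2.47×10⁻⁶ + 1.57×10⁻⁶ = 4.05×10⁻⁶ T.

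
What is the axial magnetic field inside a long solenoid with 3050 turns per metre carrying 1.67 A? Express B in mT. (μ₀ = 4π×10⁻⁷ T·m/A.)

Inside a long solenoid, B = μ₀nI with n = 3050 turns/m.
B = 4π×10⁻⁷ × 3050 × 1.67 = 6.40×10⁻³ T.

B ≈ 6.40 mT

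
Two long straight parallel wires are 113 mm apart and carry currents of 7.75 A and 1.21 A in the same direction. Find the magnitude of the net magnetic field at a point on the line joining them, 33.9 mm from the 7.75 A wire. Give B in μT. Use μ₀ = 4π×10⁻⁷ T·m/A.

B ≈ 42.7 μT

Each long wire gives B = μ₀I/(2πd). Distances are d₁ = 0.0339 m and d₂ = 0.0791 m.
B₁ = 4.57×10⁻⁵ T, B₂ = 3.06×10⁻⁶ T.
Between parallel currents the two contributions point in opposite directions, so they subtract. B = |B₁ − B₂| = |4.57×10⁻⁵ − 3.06×10⁻⁶| = 4.27×10⁻⁵ T.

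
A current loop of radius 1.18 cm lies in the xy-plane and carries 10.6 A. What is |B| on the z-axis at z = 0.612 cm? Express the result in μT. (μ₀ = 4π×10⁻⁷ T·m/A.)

B ≈ 395 μT

On the axis of a circular loop, B = μ₀IR² / [2(R²+z²)^(3/2)].
R² + z² = (0.0118)² + (0.00612)² = 0.0001767 m², and (R²+z²)^(3/2) = 2.35×10⁻⁶ m³.
B = (4π×10⁻⁷ × 10.6 × 0.0001392) / (2 × 2.35×10⁻⁶) = 3.95×10⁻⁴ T.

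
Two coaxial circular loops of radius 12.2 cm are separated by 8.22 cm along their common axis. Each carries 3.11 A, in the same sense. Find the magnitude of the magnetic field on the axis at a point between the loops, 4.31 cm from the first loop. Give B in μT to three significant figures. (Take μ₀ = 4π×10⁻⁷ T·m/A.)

B ≈ 27.3 μT

Each loop contributes B = μ₀IR²/[2(R²+z²)^(3/2)] on the axis, with z measured from that loop.
Loop 1 (z = 0.0431 m): B₁ = 1.34×10⁻⁵ T. Loop 2 (z = 0.0391 m): B₂ = 1.38×10⁻⁵ T.
The fields add: B = B₁ + B₂ = 2.73×10⁻⁵ T.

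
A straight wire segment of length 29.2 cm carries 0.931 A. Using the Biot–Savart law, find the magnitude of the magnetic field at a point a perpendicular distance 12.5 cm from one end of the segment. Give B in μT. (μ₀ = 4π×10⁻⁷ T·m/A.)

For a finite straight segment, B = (μ₀I/4πd)(sinθ₁ + sinθ₂), where θ₁, θ₂ are the angles from the perpendicular to each end.
The perpendicular foot is at one end, so the two end-offsets along the wire are 0 and L = 0.292 m.
sinθ₁ = 0/√(0²+0.125²) = 0.0000; sinθ₂ = 0.292/√(0.292²+0.125²) = 0.9193.
B = (4π×10⁻⁷ × 0.931) / (4π × 0.125) × (0.0000 + 0.9193) = 6.85×10⁻⁷ T.

B ≈ 0.685 μT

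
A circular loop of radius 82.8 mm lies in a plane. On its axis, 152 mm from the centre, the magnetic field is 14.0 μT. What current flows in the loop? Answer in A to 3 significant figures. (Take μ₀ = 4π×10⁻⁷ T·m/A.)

On the axis of a loop, B = μ₀IR²/[2(R²+z²)^(3/2)], so I = 2B(R²+z²)^(3/2)/(μ₀R²).
R² + z² = 0.006856 + 0.0231 = 0.02996 m²; raised to 3/2 gives 5.19×10⁻³ m³.
I = 2 × 1.40×10⁻⁵ × 5.19×10⁻³ / (1.26×10⁻⁶ × 0.006856) = 16.9 A.

I ≈ 16.9 A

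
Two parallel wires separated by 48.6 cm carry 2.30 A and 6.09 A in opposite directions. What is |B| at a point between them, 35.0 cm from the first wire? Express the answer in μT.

B ≈ 10.3 μT

Each long wire gives B = μ₀I/(2πd). Distances are d₁ = 0.35 m and d₂ = 0.136 m.
B₁ = 1.31×10⁻⁶ T, B₂ = 8.96×10⁻⁶ T.
Between antiparallel currents both contributions point the same way, so they add. B = B₁ + B₂ = 1.31×10⁻⁶ + 8.96×10⁻⁶ = 1.03×10⁻⁵ T.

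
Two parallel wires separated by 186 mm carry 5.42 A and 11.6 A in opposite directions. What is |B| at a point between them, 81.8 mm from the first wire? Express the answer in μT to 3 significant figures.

B ≈ 35.5 μT

Each long wire gives B = μ₀I/(2πd). Distances are d₁ = 0.0818 m and d₂ = 0.1042 m.
B₁ = 1.33×10⁻⁵ T, B₂ = 2.23×10⁻⁵ T.
Between antiparallel currents both contributions point the same way, so they add. B = B₁ + B₂ = 1.33×10⁻⁵ + 2.23×10⁻⁵ = 3.55×10⁻⁵ T.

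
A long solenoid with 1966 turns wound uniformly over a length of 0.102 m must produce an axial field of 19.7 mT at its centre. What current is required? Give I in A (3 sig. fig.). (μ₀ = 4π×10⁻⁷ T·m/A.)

Inside a long solenoid B = μ₀nI with n = 1.927×10⁴ m⁻¹, so I = B/(μ₀n).
I = 1.97×10⁻² / (4π×10⁻⁷ × 1.927×10⁴) = 0.813 A.

I ≈ 0.813 A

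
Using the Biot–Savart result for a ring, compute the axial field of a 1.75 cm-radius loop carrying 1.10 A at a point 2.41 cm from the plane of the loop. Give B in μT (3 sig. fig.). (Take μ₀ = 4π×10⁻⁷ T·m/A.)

B ≈ 8.01 μT

On the axis of a circular loop, B = μ₀IR² / [2(R²+z²)^(3/2)].
R² + z² = (0.0175)² + (0.0241)² = 0.0008871 m², and (R²+z²)^(3/2) = 2.64×10⁻⁵ m³.
B = (4π×10⁻⁷ × 1.10 × 0.0003063) / (2 × 2.64×10⁻⁵) = 8.01×10⁻⁶ T.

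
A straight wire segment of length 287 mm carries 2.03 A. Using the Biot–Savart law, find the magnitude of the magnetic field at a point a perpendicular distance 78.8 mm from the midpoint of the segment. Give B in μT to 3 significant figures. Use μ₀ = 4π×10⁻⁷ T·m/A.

B ≈ 4.52 μT

For a finite straight segment, B = (μ₀I/4πd)(sinθ₁ + sinθ₂), where θ₁, θ₂ are the angles from the perpendicular to each end.
The perpendicular from the point meets the wire at its midpoint, so each end is L/2 = 0.1435 m away along the wire.
sinθ₁ = 0.1435/√(0.1435²+0.0788²) = 0.8765; sinθ₂ = 0.1435/√(0.1435²+0.0788²) = 0.8765.
B = (4π×10⁻⁷ × 2.03) / (4π × 0.0788) × (0.8765 + 0.8765) = 4.52×10⁻⁶ T.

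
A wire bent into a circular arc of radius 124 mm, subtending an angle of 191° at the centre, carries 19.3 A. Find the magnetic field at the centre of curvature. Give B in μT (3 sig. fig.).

The Biot–Savart field of a circular arc at its centre is B = μ₀Iφ/(4πR), with φ = 3.334 rad.
B = (4π×10⁻⁷ × 19.3 × 3.334) / (4π × 0.124) = 5.19×10⁻⁵ T.

B ≈ 51.9 μT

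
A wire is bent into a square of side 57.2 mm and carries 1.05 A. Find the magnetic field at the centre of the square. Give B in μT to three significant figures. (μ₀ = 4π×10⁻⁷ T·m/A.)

B ≈ 20.8 μT

Each side is a finite straight segment at perpendicular distance d = a/(2 tan(π/4)) = 0.0286 m from the centre, with end-angles ±π/4.
One side contributes B₁ = (μ₀I/4πd)·2 sin(π/4) = 5.19×10⁻⁶ T.
All 4 sides add in the same direction: B = 4 × 5.19×10⁻⁶ = 2.08×10⁻⁵ T.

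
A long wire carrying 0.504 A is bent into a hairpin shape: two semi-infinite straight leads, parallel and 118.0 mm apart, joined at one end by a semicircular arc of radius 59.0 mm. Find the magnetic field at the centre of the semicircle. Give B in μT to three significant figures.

The semicircular arc contributes B_arc = μ₀I·π/(4πR) = μ₀I/(4R) = 2.68×10⁻⁶ T.
Each semi-infinite lead is at perpendicular distance R = 0.059 m from the centre, with the perpendicular foot at its near end, so it contributes μ₀I/(4πR); both point the same way, together 1.71×10⁻⁶ T.
Arc and leads all point the same direction: B = 2.68×10⁻⁶ + 1.71×10⁻⁶ = 4.39×10⁻⁶ T.

B ≈ 4.39 μT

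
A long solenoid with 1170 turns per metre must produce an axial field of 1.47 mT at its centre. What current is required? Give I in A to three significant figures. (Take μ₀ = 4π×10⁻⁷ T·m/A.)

Inside a long solenoid B = μ₀nI with n = 1170 m⁻¹, so I = B/(μ₀n).
I = 1.47×10⁻³ / (4π×10⁻⁷ × 1170) = 1.00 A.

I ≈ 1.00 A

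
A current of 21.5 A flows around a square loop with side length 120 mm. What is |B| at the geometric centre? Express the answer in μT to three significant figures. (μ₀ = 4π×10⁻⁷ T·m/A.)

Each side is a finite straight segment at perpendicular distance d = a/(2 tan(π/4)) = 0.06 m from the centre, with end-angles ±π/4.
One side contributes B₁ = (μ₀I/4πd)·2 sin(π/4) = 5.07×10⁻⁵ T.
All 4 sides add in the same direction: B = 4 × 5.07×10⁻⁵ = 2.03×10⁻⁴ T.

B ≈ 203 μT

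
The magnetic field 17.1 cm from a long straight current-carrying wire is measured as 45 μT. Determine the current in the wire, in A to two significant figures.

For a long straight wire B = μ₀I/(2πd), so I = 2πdB/μ₀.
I = 2π × 0.171 × 4.50×10⁻⁵ / (4π×10⁻⁷) = 38.5 A.

I ≈ 38 A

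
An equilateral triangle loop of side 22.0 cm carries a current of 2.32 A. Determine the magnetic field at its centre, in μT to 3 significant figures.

Each side is a finite straight segment at perpendicular distance d = a/(2 tan(π/3)) = 0.06351 m from the centre, with end-angles ±π/3.
One side contributes B₁ = (μ₀I/4πd)·2 sin(π/3) = 6.33×10⁻⁶ T.
All 3 sides add in the same direction: B = 3 × 6.33×10⁻⁶ = 1.90×10⁻⁵ T.

B ≈ 19.0 μT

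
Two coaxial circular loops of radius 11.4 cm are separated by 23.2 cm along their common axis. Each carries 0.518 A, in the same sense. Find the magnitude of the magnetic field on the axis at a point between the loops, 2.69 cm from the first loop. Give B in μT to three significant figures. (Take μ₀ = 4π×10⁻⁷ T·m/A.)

B ≈ 2.96 μT

Each loop contributes B = μ₀IR²/[2(R²+z²)^(3/2)] on the axis, with z measured from that loop.
Loop 1 (z = 0.0269 m): B₁ = 2.63×10⁻⁶ T. Loop 2 (z = 0.2051 m): B₂ = 3.27×10⁻⁷ T.
The fields add: B = B₁ + B₂ = 2.96×10⁻⁶ T.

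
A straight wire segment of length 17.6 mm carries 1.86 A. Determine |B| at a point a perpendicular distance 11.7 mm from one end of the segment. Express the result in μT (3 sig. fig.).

For a finite straight segment, B = (μ₀I/4πd)(sinθ₁ + sinθ₂), where θ₁, θ₂ are the angles from the perpendicular to each end.
The perpendicular foot is at one end, so the two end-offsets along the wire are 0 and L = 0.0176 m.
sinθ₁ = 0/√(0²+0.0117²) = 0.0000; sinθ₂ = 0.0176/√(0.0176²+0.0117²) = 0.8328.
B = (4π×10⁻⁷ × 1.86) / (4π × 0.0117) × (0.0000 + 0.8328) = 1.32×10⁻⁵ T.

B ≈ 13.2 μT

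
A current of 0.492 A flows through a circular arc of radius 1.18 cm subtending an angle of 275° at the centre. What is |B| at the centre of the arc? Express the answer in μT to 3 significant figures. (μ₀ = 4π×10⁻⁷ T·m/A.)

The Biot–Savart field of a circular arc at its centre is B = μ₀Iφ/(4πR), with φ = 4.8 rad.
B = (4π×10⁻⁷ × 0.492 × 4.8) / (4π × 0.0118) = 2.00×10⁻⁵ T.

B ≈ 20.0 μT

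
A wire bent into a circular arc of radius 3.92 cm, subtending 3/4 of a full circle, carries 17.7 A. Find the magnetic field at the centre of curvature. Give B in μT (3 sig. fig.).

The Biot–Savart field of a circular arc at its centre is B = μ₀Iφ/(4πR), with φ = 4.712 rad.
B = (4π×10⁻⁷ × 17.7 × 4.712) / (4π × 0.0392) = 2.13×10⁻⁴ T.

B ≈ 213 μT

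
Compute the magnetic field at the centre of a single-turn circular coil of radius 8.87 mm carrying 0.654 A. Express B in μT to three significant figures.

B ≈ 46.3 μT

At the centre of a circular loop the Biot–Savart law gives B = μ₀I/(2R).
B = (4π×10⁻⁷ × 0.654) / (2 × 0.00887) = 4.63×10⁻⁵ T.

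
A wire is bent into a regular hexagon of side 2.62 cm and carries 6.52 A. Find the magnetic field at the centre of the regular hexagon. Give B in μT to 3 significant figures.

Each side is a finite straight segment at perpendicular distance d = a/(2 tan(π/6)) = 0.02269 m from the centre, with end-angles ±π/6.
One side contributes B₁ = (μ₀I/4πd)·2 sin(π/6) = 2.87×10⁻⁵ T.
All 6 sides add in the same direction: B = 6 × 2.87×10⁻⁵ = 1.72×10⁻⁴ T.

B ≈ 172 μT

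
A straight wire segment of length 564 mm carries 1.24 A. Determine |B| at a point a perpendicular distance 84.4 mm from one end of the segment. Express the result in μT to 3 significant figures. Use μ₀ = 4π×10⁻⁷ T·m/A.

B ≈ 1.45 μT

For a finite straight segment, B = (μ₀I/4πd)(sinθ₁ + sinθ₂), where θ₁, θ₂ are the angles from the perpendicular to each end.
The perpendicular foot is at one end, so the two end-offsets along the wire are 0 and L = 0.564 m.
sinθ₁ = 0/√(0²+0.0844²) = 0.0000; sinθ₂ = 0.564/√(0.564²+0.0844²) = 0.9890.
B = (4π×10⁻⁷ × 1.24) / (4π × 0.0844) × (0.0000 + 0.9890) = 1.45×10⁻⁶ T.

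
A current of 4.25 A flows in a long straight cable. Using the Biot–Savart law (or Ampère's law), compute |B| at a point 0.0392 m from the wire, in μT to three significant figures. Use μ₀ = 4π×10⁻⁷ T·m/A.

For an infinitely long straight wire, B = μ₀I/(2πd).
B = (4π×10⁻⁷ × 4.25) / (2π × 0.0392) = 2.17×10⁻⁵ T.

B ≈ 21.7 μT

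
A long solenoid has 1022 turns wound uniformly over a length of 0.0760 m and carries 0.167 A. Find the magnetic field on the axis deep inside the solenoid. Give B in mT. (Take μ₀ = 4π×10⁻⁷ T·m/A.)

B ≈ 2.82 mT

Inside a long solenoid, B = μ₀nI with n = 1.345×10⁴ turns/m.
B = 4π×10⁻⁷ × 1.345×10⁴ × 0.167 = 2.82×10⁻³ T.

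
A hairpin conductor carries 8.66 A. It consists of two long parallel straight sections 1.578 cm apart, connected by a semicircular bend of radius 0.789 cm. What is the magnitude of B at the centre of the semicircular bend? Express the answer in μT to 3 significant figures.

B ≈ 564 μT

The semicircular arc contributes B_arc = μ₀I·π/(4πR) = μ₀I/(4R) = 3.45×10⁻⁴ T.
Each semi-infinite lead is at perpendicular distance R = 0.00789 m from the centre, with the perpendicular foot at its near end, so it contributes μ₀I/(4πR); both point the same way, together 2.20×10⁻⁴ T.
Arc and leads all point the same direction: B = 3.45×10⁻⁴ + 2.20×10⁻⁴ = 5.64×10⁻⁴ T.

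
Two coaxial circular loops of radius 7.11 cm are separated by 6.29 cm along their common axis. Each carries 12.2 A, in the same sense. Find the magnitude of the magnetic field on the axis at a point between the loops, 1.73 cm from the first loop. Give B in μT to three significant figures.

B ≈ 163 μT

Each loop contributes B = μ₀IR²/[2(R²+z²)^(3/2)] on the axis, with z measured from that loop.
Loop 1 (z = 0.0173 m): B₁ = 9.89×10⁻⁵ T. Loop 2 (z = 0.0456 m): B₂ = 6.43×10⁻⁵ T.
The fields add: B = B₁ + B₂ = 1.63×10⁻⁴ T.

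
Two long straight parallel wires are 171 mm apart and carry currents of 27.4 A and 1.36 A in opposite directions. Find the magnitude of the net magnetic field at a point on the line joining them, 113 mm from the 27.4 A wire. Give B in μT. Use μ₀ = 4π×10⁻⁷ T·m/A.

B ≈ 53.2 μT

Each long wire gives B = μ₀I/(2πd). Distances are d₁ = 0.113 m and d₂ = 0.058 m.
B₁ = 4.85×10⁻⁵ T, B₂ = 4.69×10⁻⁶ T.
Between antiparallel currents both contributions point the same way, so they add. B = B₁ + B₂ = 4.85×10⁻⁵ + 4.69×10⁻⁶ = 5.32×10⁻⁵ T.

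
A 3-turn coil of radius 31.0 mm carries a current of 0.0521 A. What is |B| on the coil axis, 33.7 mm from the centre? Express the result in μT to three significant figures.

For an N-turn flat coil, B = Nμ₀IR²/[2(R²+z²)^(3/2)] with R = 0.031 m, z = 0.0337 m.
B = 3 × 3.28×10⁻⁷ T = 9.83×10⁻⁷ T.

B ≈ 0.983 μT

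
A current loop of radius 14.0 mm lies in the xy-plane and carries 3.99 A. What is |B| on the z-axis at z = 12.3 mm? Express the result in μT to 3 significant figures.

On the axis of a circular loop, B = μ₀IR² / [2(R²+z²)^(3/2)].
R² + z² = (0.014)² + (0.0123)² = 0.0003473 m², and (R²+z²)^(3/2) = 6.47×10⁻⁶ m³.
B = (4π×10⁻⁷ × 3.99 × 0.000196) / (2 × 6.47×10⁻⁶) = 7.59×10⁻⁵ T.

B ≈ 75.9 μT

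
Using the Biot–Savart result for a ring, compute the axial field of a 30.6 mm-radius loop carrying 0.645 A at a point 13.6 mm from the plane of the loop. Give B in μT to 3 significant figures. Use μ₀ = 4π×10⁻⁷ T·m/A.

On the axis of a circular loop, B = μ₀IR² / [2(R²+z²)^(3/2)].
R² + z² = (0.0306)² + (0.0136)² = 0.001121 m², and (R²+z²)^(3/2) = 3.75×10⁻⁵ m³.
B = (4π×10⁻⁷ × 0.645 × 0.0009364) / (2 × 3.75×10⁻⁵) = 1.01×10⁻⁵ T.

B ≈ 10.1 μT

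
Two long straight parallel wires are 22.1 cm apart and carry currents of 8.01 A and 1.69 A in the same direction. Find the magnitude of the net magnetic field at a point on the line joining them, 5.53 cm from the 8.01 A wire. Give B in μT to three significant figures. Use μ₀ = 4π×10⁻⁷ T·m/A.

Each long wire gives B = μ₀I/(2πd). Distances are d₁ = 0.0553 m and d₂ = 0.1657 m.
B₁ = 2.90×10⁻⁵ T, B₂ = 2.04×10⁻⁶ T.
Between parallel currents the two contributions point in opposite directions, so they subtract. B = |B₁ − B₂| = |2.90×10⁻⁵ − 2.04×10⁻⁶| = 2.69×10⁻⁵ T.

B ≈ 26.9 μT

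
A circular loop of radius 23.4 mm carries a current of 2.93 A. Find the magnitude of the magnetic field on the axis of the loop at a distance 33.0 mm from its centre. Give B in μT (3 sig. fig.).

B ≈ 15.2 μT

On the axis of a circular loop, B = μ₀IR² / [2(R²+z²)^(3/2)].
R² + z² = (0.0234)² + (0.033)² = 0.001637 m², and (R²+z²)^(3/2) = 6.62×10⁻⁵ m³.
B = (4π×10⁻⁷ × 2.93 × 0.0005476) / (2 × 6.62×10⁻⁵) = 1.52×10⁻⁵ T.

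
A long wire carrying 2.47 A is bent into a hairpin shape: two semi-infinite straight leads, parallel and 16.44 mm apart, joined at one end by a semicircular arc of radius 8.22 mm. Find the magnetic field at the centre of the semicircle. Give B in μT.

The semicircular arc contributes B_arc = μ₀I·π/(4πR) = μ₀I/(4R) = 9.44×10⁻⁵ T.
Each semi-infinite lead is at perpendicular distance R = 0.00822 m from the centre, with the perpendicular foot at its near end, so it contributes μ₀I/(4πR); both point the same way, together 6.01×10⁻⁵ T.
Arc and leads all point the same direction: B = 9.44×10⁻⁵ + 6.01×10⁻⁵ = 1.54×10⁻⁴ T.

B ≈ 154 μT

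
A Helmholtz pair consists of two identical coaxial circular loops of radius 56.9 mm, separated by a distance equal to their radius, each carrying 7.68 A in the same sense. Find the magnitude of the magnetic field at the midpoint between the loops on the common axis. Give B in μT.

Each loop contributes B = μ₀IR²/[2(R²+z²)^(3/2)] on the axis, with z measured from that loop.
Loop 1 (z = 0.02845 m): B₁ = 6.07×10⁻⁵ T. Loop 2 (z = 0.02845 m): B₂ = 6.07×10⁻⁵ T.
The fields add: B = B₁ + B₂ = 1.21×10⁻⁴ T.

B ≈ 121 μT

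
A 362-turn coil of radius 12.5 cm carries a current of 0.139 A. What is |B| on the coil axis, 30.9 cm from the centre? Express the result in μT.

For an N-turn flat coil, B = Nμ₀IR²/[2(R²+z²)^(3/2)] with R = 0.125 m, z = 0.309 m.
B = 362 × 3.68×10⁻⁸ T = 1.33×10⁻⁵ T.

B ≈ 13.3 μT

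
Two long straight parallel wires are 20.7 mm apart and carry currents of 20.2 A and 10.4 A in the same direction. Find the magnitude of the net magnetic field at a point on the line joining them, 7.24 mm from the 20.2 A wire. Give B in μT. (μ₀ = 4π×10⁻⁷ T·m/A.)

B ≈ 403 μT

Each long wire gives B = μ₀I/(2πd). Distances are d₁ = 0.00724 m and d₂ = 0.01346 m.
B₁ = 5.58×10⁻⁴ T, B₂ = 1.55×10⁻⁴ T.
Between parallel currents the two contributions point in opposite directions, so they subtract. B = |B₁ − B₂| = |5.58×10⁻⁴ − 1.55×10⁻⁴| = 4.03×10⁻⁴ T.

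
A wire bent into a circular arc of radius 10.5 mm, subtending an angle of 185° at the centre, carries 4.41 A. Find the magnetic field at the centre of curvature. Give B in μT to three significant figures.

The Biot–Savart field of a circular arc at its centre is B = μ₀Iφ/(4πR), with φ = 3.229 rad.
B = (4π×10⁻⁷ × 4.41 × 3.229) / (4π × 0.0105) = 1.36×10⁻⁴ T.

B ≈ 136 μT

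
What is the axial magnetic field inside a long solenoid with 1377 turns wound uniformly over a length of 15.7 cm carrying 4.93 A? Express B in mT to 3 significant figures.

Inside a long solenoid, B = μ₀nI with n = 8771 turns/m.
B = 4π×10⁻⁷ × 8771 × 4.93 = 5.43×10⁻² T.

B ≈ 54.3 mT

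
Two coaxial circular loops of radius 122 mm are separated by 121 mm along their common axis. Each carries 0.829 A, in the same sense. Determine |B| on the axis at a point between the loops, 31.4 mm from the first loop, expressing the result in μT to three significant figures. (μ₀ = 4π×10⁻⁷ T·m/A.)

B ≈ 6.11 μT

Each loop contributes B = μ₀IR²/[2(R²+z²)^(3/2)] on the axis, with z measured from that loop.
Loop 1 (z = 0.0314 m): B₁ = 3.88×10⁻⁶ T. Loop 2 (z = 0.0896 m): B₂ = 2.24×10⁻⁶ T.
The fields add: B = B₁ + B₂ = 6.11×10⁻⁶ T.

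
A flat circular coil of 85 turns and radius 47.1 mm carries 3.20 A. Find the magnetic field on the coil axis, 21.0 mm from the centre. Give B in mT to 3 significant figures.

For an N-turn flat coil, B = Nμ₀IR²/[2(R²+z²)^(3/2)] with R = 0.0471 m, z = 0.021 m.
B = 85 × 3.25×10⁻⁵ T = 2.76×10⁻³ T.

B ≈ 2.76 mT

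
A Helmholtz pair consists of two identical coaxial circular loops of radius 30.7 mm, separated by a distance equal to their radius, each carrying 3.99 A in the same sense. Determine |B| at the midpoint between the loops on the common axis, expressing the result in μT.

Each loop contributes B = μ₀IR²/[2(R²+z²)^(3/2)] on the axis, with z measured from that loop.
Loop 1 (z = 0.01535 m): B₁ = 5.84×10⁻⁵ T. Loop 2 (z = 0.01535 m): B₂ = 5.84×10⁻⁵ T.
The fields add: B = B₁ + B₂ = 1.17×10⁻⁴ T.

B ≈ 117 μT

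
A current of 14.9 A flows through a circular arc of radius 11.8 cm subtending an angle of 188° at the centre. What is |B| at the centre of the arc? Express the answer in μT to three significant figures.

B ≈ 41.4 μT

The Biot–Savart field of a circular arc at its centre is B = μ₀Iφ/(4πR), with φ = 3.281 rad.
B = (4π×10⁻⁷ × 14.9 × 3.281) / (4π × 0.118) = 4.14×10⁻⁵ T.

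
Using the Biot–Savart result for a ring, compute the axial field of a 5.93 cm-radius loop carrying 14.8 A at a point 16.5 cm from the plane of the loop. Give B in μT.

B ≈ 6.07 μT

On the axis of a circular loop, B = μ₀IR² / [2(R²+z²)^(3/2)].
R² + z² = (0.0593)² + (0.165)² = 0.03074 m², and (R²+z²)^(3/2) = 5.39×10⁻³ m³.
B = (4π×10⁻⁷ × 14.8 × 0.003516) / (2 × 5.39×10⁻³) = 6.07×10⁻⁶ T.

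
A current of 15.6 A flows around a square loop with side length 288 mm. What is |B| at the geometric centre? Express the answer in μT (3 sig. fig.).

Each side is a finite straight segment at perpendicular distance d = a/(2 tan(π/4)) = 0.144 m from the centre, with end-angles ±π/4.
One side contributes B₁ = (μ₀I/4πd)·2 sin(π/4) = 1.53×10⁻⁵ T.
All 4 sides add in the same direction: B = 4 × 1.53×10⁻⁵ = 6.13×10⁻⁵ T.

B ≈ 61.3 μT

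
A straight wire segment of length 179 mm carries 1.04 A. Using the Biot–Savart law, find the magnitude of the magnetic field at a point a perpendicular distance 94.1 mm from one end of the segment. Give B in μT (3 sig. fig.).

B ≈ 0.978 μT

For a finite straight segment, B = (μ₀I/4πd)(sinθ₁ + sinθ₂), where θ₁, θ₂ are the angles from the perpendicular to each end.
The perpendicular foot is at one end, so the two end-offsets along the wire are 0 and L = 0.179 m.
sinθ₁ = 0/√(0²+0.0941²) = 0.0000; sinθ₂ = 0.179/√(0.179²+0.0941²) = 0.8851.
B = (4π×10⁻⁷ × 1.04) / (4π × 0.0941) × (0.0000 + 0.8851) = 9.78×10⁻⁷ T.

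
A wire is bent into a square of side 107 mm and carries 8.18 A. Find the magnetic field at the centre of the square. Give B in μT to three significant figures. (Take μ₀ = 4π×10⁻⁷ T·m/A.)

Each side is a finite straight segment at perpendicular distance d = a/(2 tan(π/4)) = 0.0535 m from the centre, with end-angles ±π/4.
One side contributes B₁ = (μ₀I/4πd)·2 sin(π/4) = 2.16×10⁻⁵ T.
All 4 sides add in the same direction: B = 4 × 2.16×10⁻⁵ = 8.65×10⁻⁵ T.

B ≈ 86.5 μT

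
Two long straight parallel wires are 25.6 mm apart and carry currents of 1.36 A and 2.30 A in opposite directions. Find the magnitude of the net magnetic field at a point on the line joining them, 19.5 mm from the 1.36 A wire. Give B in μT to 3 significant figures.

B ≈ 89.4 μT

Each long wire gives B = μ₀I/(2πd). Distances are d₁ = 0.0195 m and d₂ = 0.0061 m.
B₁ = 1.39×10⁻⁵ T, B₂ = 7.54×10⁻⁵ T.
Between antiparallel currents both contributions point the same way, so they add. B = B₁ + B₂ = 1.39×10⁻⁵ + 7.54×10⁻⁵ = 8.94×10⁻⁵ T.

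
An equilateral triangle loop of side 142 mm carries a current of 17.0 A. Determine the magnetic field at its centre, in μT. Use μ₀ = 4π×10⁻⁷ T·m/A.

Each side is a finite straight segment at perpendicular distance d = a/(2 tan(π/3)) = 0.04099 m from the centre, with end-angles ±π/3.
One side contributes B₁ = (μ₀I/4πd)·2 sin(π/3) = 7.18×10⁻⁵ T.
All 3 sides add in the same direction: B = 3 × 7.18×10⁻⁵ = 2.15×10⁻⁴ T.

B ≈ 215 μT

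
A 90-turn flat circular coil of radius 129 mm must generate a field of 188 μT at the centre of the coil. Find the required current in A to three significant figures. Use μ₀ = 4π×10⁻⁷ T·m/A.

For an N-turn coil, B = Nμ₀I/(2R) with R = 0.129 m, so I = 2RB/(Nμ₀) = 2 × 0.129 × 1.88×10⁻⁴ / (90 × 4π×10⁻⁷) = 0.429 A.

I ≈ 0.429 A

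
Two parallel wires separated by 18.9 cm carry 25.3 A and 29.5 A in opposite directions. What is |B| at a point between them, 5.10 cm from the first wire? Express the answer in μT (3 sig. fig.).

B ≈ 142 μT

Each long wire gives B = μ₀I/(2πd). Distances are d₁ = 0.051 m and d₂ = 0.138 m.
B₁ = 9.92×10⁻⁵ T, B₂ = 4.28×10⁻⁵ T.
Between antiparallel currents both contributions point the same way, so they add. B = B₁ + B₂ = 9.92×10⁻⁵ + 4.28×10⁻⁵ = 1.42×10⁻⁴ T.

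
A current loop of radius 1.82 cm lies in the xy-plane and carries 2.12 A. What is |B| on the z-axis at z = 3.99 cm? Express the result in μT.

B ≈ 5.23 μT

On the axis of a circular loop, B = μ₀IR² / [2(R²+z²)^(3/2)].
R² + z² = (0.0182)² + (0.0399)² = 0.001923 m², and (R²+z²)^(3/2) = 8.43×10⁻⁵ m³.
B = (4π×10⁻⁷ × 2.12 × 0.0003312) / (2 × 8.43×10⁻⁵) = 5.23×10⁻⁶ T.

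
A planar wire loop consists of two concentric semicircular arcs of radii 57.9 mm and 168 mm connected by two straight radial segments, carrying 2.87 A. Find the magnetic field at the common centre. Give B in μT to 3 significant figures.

The radial connectors point toward the centre, so dl × r̂ = 0 and they contribute nothing.
Each semicircle gives μ₀I/(4R): inner arc 1.56×10⁻⁵ T, outer arc 5.37×10⁻⁶ T.
The two arcs carry current in opposite angular senses, so their fields oppose: B = |1.56×10⁻⁵ − 5.37×10⁻⁶| = 1.02×10⁻⁵ T.

B ≈ 10.2 μT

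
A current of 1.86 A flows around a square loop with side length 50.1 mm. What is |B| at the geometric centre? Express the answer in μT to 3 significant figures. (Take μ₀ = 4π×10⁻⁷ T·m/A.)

B ≈ 42.0 μT

Each side is a finite straight segment at perpendicular distance d = a/(2 tan(π/4)) = 0.02505 m from the centre, with end-angles ±π/4.
One side contributes B₁ = (μ₀I/4πd)·2 sin(π/4) = 1.05×10⁻⁵ T.
All 4 sides add in the same direction: B = 4 × 1.05×10⁻⁵ = 4.20×10⁻⁵ T.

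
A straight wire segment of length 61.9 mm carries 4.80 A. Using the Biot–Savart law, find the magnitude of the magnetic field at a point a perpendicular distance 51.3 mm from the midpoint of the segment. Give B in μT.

For a finite straight segment, B = (μ₀I/4πd)(sinθ₁ + sinθ₂), where θ₁, θ₂ are the angles from the perpendicular to each end.
The perpendicular from the point meets the wire at its midpoint, so each end is L/2 = 0.03095 m away along the wire.
sinθ₁ = 0.03095/√(0.03095²+0.0513²) = 0.5166; sinθ₂ = 0.03095/√(0.03095²+0.0513²) = 0.5166.
B = (4π×10⁻⁷ × 4.80) / (4π × 0.0513) × (0.5166 + 0.5166) = 9.67×10⁻⁶ T.

B ≈ 9.67 μT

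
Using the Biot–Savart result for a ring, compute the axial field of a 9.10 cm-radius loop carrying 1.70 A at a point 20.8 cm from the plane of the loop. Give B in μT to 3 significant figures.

On the axis of a circular loop, B = μ₀IR² / [2(R²+z²)^(3/2)].
R² + z² = (0.091)² + (0.208)² = 0.05155 m², and (R²+z²)^(3/2) = 1.17×10⁻² m³.
B = (4π×10⁻⁷ × 1.70 × 0.008281) / (2 × 1.17×10⁻²) = 7.56×10⁻⁷ T.

B ≈ 0.756 μT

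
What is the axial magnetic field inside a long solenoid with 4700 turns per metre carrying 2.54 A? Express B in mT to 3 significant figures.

B ≈ 15.0 mT

Inside a long solenoid, B = μ₀nI with n = 4700 turns/m.
B = 4π×10⁻⁷ × 4700 × 2.54 = 1.50×10⁻² T.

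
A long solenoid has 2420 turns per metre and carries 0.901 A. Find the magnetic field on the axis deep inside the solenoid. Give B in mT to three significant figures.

B ≈ 2.74 mT

Inside a long solenoid, B = μ₀nI with n = 2420 turns/m.
B = 4π×10⁻⁷ × 2420 × 0.901 = 2.74×10⁻³ T.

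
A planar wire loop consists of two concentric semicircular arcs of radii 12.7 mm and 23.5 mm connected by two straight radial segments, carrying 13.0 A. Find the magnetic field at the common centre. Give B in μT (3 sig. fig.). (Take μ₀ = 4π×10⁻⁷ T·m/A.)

The radial connectors point toward the centre, so dl × r̂ = 0 and they contribute nothing.
Each semicircle gives μ₀I/(4R): inner arc 3.22×10⁻⁴ T, outer arc 1.74×10⁻⁴ T.
The two arcs carry current in opposite angular senses, so their fields oppose: B = |3.22×10⁻⁴ − 1.74×10⁻⁴| = 1.48×10⁻⁴ T.

B ≈ 148 μT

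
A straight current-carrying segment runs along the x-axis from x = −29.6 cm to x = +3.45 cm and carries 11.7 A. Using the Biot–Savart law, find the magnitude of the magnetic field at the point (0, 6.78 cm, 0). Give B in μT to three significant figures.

B ≈ 24.6 μT

For a finite straight segment, B = (μ₀I/4πd)(sinθ₁ + sinθ₂), where θ₁, θ₂ are the angles from the perpendicular to each end.
The perpendicular distance is d = 0.0678 m; the end-offsets along the wire are a = 0.296 m and b = 0.0345 m.
sinθ₁ = 0.296/√(0.296²+0.0678²) = 0.9748; sinθ₂ = 0.0345/√(0.0345²+0.0678²) = 0.4535.
B = (4π×10⁻⁷ × 11.7) / (4π × 0.0678) × (0.9748 + 0.4535) = 2.46×10⁻⁵ T.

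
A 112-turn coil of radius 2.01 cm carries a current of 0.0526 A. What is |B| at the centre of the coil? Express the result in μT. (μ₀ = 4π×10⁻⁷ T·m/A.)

B ≈ 184 μT

For an N-turn flat coil, B = Nμ₀I/(2R) with R = 0.0201 m.
B = 112 × 1.64×10⁻⁶ T = 1.84×10⁻⁴ T.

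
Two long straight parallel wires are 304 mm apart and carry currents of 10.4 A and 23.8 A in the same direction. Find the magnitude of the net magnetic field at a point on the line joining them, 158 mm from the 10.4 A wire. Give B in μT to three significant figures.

B ≈ 19.4 μT

Each long wire gives B = μ₀I/(2πd). Distances are d₁ = 0.158 m and d₂ = 0.146 m.
B₁ = 1.32×10⁻⁵ T, B₂ = 3.26×10⁻⁵ T.
Between parallel currents the two contributions point in opposite directions, so they subtract. B = |B₁ − B₂| = |1.32×10⁻⁵ − 3.26×10⁻⁵| = 1.94×10⁻⁵ T.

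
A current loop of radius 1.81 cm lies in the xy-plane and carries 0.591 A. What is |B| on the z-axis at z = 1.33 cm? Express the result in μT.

On the axis of a circular loop, B = μ₀IR² / [2(R²+z²)^(3/2)].
R² + z² = (0.0181)² + (0.0133)² = 0.0005045 m², and (R²+z²)^(3/2) = 1.13×10⁻⁵ m³.
B = (4π×10⁻⁷ × 0.591 × 0.0003276) / (2 × 1.13×10⁻⁵) = 1.07×10⁻⁵ T.

B ≈ 10.7 μT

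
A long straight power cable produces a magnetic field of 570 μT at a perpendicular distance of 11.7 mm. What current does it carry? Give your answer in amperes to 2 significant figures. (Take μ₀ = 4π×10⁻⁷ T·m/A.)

For a long straight wire B = μ₀I/(2πd), so I = 2πdB/μ₀.
I = 2π × 0.0117 × 5.70×10⁻⁴ / (4π×10⁻⁷) = 33.3 A.

I ≈ 33 A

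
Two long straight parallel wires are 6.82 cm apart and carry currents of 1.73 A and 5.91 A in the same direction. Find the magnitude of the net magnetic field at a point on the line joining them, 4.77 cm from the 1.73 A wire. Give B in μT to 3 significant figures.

Each long wire gives B = μ₀I/(2πd). Distances are d₁ = 0.0477 m and d₂ = 0.0205 m.
B₁ = 7.25×10⁻⁶ T, B₂ = 5.77×10⁻⁵ T.
Between parallel currents the two contributions point in opposite directions, so they subtract. B = |B₁ − B₂| = |7.25×10⁻⁶ − 5.77×10⁻⁵| = 5.04×10⁻⁵ T.

B ≈ 50.4 μT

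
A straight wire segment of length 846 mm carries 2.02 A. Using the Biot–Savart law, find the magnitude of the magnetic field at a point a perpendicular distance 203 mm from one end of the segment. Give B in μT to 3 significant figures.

For a finite straight segment, B = (μ₀I/4πd)(sinθ₁ + sinθ₂), where θ₁, θ₂ are the angles from the perpendicular to each end.
The perpendicular foot is at one end, so the two end-offsets along the wire are 0 and L = 0.846 m.
sinθ₁ = 0/√(0²+0.203²) = 0.0000; sinθ₂ = 0.846/√(0.846²+0.203²) = 0.9724.
B = (4π×10⁻⁷ × 2.02) / (4π × 0.203) × (0.0000 + 0.9724) = 9.68×10⁻⁷ T.

B ≈ 0.968 μT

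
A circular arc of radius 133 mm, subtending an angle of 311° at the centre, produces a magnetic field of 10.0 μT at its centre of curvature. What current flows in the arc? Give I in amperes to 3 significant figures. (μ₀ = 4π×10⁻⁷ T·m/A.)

For a circular arc, B = μ₀Iφ/(4πR) with φ in radians; here φ = 5.428 rad.
So I = 4πRB/(μ₀φ) = 4π × 0.133 × 1.00×10⁻⁵ / (4π×10⁻⁷ × 5.428) = 2.45 A.

I ≈ 2.45 A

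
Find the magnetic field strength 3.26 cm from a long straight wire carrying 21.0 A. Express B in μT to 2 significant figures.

For an infinitely long straight wire, B = μ₀I/(2πd).
B = (4π×10⁻⁷ × 21.0) / (2π × 0.0326) = 1.29×10⁻⁴ T.

B ≈ 130 μT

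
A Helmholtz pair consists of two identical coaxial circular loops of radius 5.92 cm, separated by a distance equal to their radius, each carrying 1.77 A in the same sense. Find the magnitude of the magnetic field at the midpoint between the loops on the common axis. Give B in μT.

B ≈ 26.9 μT

Each loop contributes B = μ₀IR²/[2(R²+z²)^(3/2)] on the axis, with z measured from that loop.
Loop 1 (z = 0.0296 m): B₁ = 1.34×10⁻⁵ T. Loop 2 (z = 0.0296 m): B₂ = 1.34×10⁻⁵ T.
The fields add: B = B₁ + B₂ = 2.69×10⁻⁵ T.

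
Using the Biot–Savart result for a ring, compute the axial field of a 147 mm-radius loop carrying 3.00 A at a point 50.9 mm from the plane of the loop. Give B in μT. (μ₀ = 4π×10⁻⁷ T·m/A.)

B ≈ 10.8 μT

On the axis of a circular loop, B = μ₀IR² / [2(R²+z²)^(3/2)].
R² + z² = (0.147)² + (0.0509)² = 0.0242 m², and (R²+z²)^(3/2) = 3.76×10⁻³ m³.
B = (4π×10⁻⁷ × 3.00 × 0.02161) / (2 × 3.76×10⁻³) = 1.08×10⁻⁵ T.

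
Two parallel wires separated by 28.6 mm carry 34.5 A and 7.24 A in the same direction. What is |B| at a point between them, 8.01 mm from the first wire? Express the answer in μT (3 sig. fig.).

B ≈ 791 μT

Each long wire gives B = μ₀I/(2πd). Distances are d₁ = 0.00801 m and d₂ = 0.02059 m.
B₁ = 8.61×10⁻⁴ T, B₂ = 7.03×10⁻⁵ T.
Between parallel currents the two contributions point in opposite directions, so they subtract. B = |B₁ − B₂| = |8.61×10⁻⁴ − 7.03×10⁻⁵| = 7.91×10⁻⁴ T.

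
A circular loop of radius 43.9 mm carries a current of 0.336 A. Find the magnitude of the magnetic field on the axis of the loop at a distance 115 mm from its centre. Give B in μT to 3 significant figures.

On the axis of a circular loop, B = μ₀IR² / [2(R²+z²)^(3/2)].
R² + z² = (0.0439)² + (0.115)² = 0.01515 m², and (R²+z²)^(3/2) = 1.87×10⁻³ m³.
B = (4π×10⁻⁷ × 0.336 × 0.001927) / (2 × 1.87×10⁻³) = 2.18×10⁻⁷ T.

B ≈ 0.218 μT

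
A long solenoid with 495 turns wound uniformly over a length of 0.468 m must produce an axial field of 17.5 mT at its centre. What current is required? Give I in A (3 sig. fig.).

I ≈ 13.2 A

Inside a long solenoid B = μ₀nI with n = 1058 m⁻¹, so I = B/(μ₀n).
I = 1.75×10⁻² / (4π×10⁻⁷ × 1058) = 13.2 A.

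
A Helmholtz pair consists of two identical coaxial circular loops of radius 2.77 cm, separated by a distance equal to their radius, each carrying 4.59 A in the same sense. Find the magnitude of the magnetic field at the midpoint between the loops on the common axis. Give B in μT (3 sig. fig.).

Each loop contributes B = μ₀IR²/[2(R²+z²)^(3/2)] on the axis, with z measured from that loop.
Loop 1 (z = 0.01385 m): B₁ = 7.45×10⁻⁵ T. Loop 2 (z = 0.01385 m): B₂ = 7.45×10⁻⁵ T.
The fields add: B = B₁ + B₂ = 1.49×10⁻⁴ T.

B ≈ 149 μT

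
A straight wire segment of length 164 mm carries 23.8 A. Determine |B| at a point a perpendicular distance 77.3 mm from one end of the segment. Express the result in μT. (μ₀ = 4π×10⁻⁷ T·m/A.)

B ≈ 27.9 μT

For a finite straight segment, B = (μ₀I/4πd)(sinθ₁ + sinθ₂), where θ₁, θ₂ are the angles from the perpendicular to each end.
The perpendicular foot is at one end, so the two end-offsets along the wire are 0 and L = 0.164 m.
sinθ₁ = 0/√(0²+0.0773²) = 0.0000; sinθ₂ = 0.164/√(0.164²+0.0773²) = 0.9046.
B = (4π×10⁻⁷ × 23.8) / (4π × 0.0773) × (0.0000 + 0.9046) = 2.79×10⁻⁵ T.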